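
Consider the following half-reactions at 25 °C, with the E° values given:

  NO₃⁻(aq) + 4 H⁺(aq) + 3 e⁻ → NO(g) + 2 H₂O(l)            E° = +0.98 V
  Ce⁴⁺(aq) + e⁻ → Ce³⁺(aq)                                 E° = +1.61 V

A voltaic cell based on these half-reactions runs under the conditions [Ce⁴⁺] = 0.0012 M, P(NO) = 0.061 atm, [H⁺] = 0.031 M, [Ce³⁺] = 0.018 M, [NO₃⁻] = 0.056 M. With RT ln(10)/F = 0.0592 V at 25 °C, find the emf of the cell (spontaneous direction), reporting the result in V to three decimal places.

Ce⁴⁺/Ce³⁺ is the cathode (higher E°), NO₃⁻/NO the anode: E°cell = +1.61 − (+0.98) = +0.63 V, n = 3.
Overall: 3 Ce⁴⁺(aq) + NO(g) + 2 H₂O(l) → 3 Ce³⁺(aq) + NO₃⁻(aq) + 4 H⁺(aq)
Q = [Ce³⁺]^3·[NO₃⁻]·[H⁺]^4 / ([Ce⁴⁺]^3·P(NO)); log Q = -2.543.
E = E° − (0.0592/n) log Q = +0.63 − (0.0592/3)(-2.543) = +0.680 V.

+0.680 V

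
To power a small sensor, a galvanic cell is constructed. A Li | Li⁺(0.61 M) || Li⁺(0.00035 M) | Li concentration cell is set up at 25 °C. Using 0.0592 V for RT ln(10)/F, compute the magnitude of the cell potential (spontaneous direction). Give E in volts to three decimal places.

For a concentration cell E°cell = 0. The 0.61 M side is the cathode (reduction is favoured where [Li⁺] is higher).
With n = 1, E = −(0.0592/1) log([Li⁺]ₐₙ/[Li⁺]꜀ₐₜ) = −(0.0592/1) log(0.00035/0.61) = −(0.0592/1)(-3.241) = +0.192 V.

+0.192 V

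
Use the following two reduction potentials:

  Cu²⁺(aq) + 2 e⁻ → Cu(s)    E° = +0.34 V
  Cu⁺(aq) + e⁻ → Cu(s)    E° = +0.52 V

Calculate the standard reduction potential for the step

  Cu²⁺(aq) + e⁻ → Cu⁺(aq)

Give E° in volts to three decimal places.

+0.160 V

Sequential free energies add, so n₃E°₃ = n₁E°₁ + n₂E°₂.
With n₃ = 2, and the known step contributing 1×(+0.52) V, the unknown satisfies 1·E° = 2×(+0.34) − 1×(+0.52) = +0.160.
E° = +0.160 / 1 = +0.160 V.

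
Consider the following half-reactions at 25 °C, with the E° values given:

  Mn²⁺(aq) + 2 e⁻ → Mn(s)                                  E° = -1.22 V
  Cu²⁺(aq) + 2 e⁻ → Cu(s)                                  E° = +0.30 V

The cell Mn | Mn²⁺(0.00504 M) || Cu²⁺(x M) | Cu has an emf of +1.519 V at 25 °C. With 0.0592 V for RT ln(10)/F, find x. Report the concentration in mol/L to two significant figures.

Cu²⁺/Cu is the cathode, Mn²⁺/Mn the anode: E°cell = +1.52 V, n = 2.
Overall reaction: Cu²⁺(aq) + Mn(s) → Cu(s) + Mn²⁺(aq); Q = [Mn²⁺]^1/[Cu²⁺]^1.
From E = E° − (0.0592/n) log Q: log Q = (E° − E)·n/0.0592 = (+1.52 − (+1.519))·2/0.0592 = 0.0338.
So 1·log[Cu²⁺] = 1·log(0.00504) − log Q = -2.2976 − (0.0338) = -2.3314; [Cu²⁺] = 10^(-2.3314) ≈ 0.0047 M.

0.0047 M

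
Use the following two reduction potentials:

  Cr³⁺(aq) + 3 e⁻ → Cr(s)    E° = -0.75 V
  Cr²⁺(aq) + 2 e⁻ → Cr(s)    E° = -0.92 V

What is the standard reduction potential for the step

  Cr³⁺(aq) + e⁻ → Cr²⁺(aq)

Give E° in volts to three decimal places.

Sequential free energies add, so n₃E°₃ = n₁E°₁ + n₂E°₂.
With n₃ = 3, and the known step contributing 2×(-0.92) V, the unknown satisfies 1·E° = 3×(-0.75) − 2×(-0.92) = -0.410.
E° = -0.410 / 1 = -0.410 V.

-0.410 V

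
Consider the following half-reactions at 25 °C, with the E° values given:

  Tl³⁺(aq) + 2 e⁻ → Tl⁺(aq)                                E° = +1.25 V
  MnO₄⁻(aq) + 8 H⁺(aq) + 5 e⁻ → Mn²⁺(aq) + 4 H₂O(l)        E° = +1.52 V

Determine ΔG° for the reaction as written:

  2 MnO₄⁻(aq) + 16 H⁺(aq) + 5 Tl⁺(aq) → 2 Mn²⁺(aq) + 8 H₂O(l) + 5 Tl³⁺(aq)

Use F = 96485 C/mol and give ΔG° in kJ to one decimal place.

As written, MnO₄⁻/Mn²⁺ is reduced (cathode) and Tl³⁺/Tl⁺ is oxidised (anode), so E°cell = (+1.52) − (+1.25) = +0.27 V.
Balancing electrons gives n = 10.
ΔG° = −nFE° = −(10)(96485)(+0.27) = -260,510 J = -260.5 kJ.

-260.5 kJ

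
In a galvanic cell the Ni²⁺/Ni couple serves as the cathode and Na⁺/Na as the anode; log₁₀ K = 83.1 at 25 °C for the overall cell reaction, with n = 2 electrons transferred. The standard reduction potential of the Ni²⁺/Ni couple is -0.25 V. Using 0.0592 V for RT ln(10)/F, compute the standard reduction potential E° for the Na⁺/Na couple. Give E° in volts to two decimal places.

-2.71 V

E°cell = (0.0592/n)·log K = (0.0592/2)(83.1) = +2.460 V.
Since Ni²⁺/Ni is the cathode and Na⁺/Na the anode, E°cell = E°(Ni²⁺/Ni) − E°(Na⁺/Na).
So E°(Na⁺/Na) = E°(Ni²⁺/Ni) − E°cell = (-0.25) − (+2.460) = -2.71 V.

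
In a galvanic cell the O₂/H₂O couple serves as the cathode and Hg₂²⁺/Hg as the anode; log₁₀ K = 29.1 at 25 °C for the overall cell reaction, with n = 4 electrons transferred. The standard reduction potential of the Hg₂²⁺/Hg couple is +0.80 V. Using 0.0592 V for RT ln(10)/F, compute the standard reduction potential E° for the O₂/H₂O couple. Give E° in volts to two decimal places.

E°cell = (0.0592/n)·log K = (0.0592/4)(29.1) = +0.431 V.
Since O₂/H₂O is the cathode and Hg₂²⁺/Hg the anode, E°cell = E°(O₂/H₂O) − E°(Hg₂²⁺/Hg).
So E°(O₂/H₂O) = E°cell + E°(Hg₂²⁺/Hg) = +0.431 + (+0.80) = +1.23 V.

+1.23 V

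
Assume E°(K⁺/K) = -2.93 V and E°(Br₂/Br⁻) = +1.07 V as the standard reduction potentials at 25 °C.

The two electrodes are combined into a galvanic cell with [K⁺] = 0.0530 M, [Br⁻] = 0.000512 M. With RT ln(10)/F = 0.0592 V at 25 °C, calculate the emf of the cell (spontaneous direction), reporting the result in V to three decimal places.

Br₂/Br⁻ is the cathode (higher E°), K⁺/K the anode: E°cell = +1.07 − (-2.93) = +4.00 V, n = 2.
Overall: Br₂(l) + 2 K(s) → 2 Br⁻(aq) + 2 K⁺(aq)
Q = [Br⁻]^2·[K⁺]^2; log Q = -9.133.
E = E° − (0.0592/n) log Q = +4.00 − (0.0592/2)(-9.133) = +4.270 V.

+4.270 V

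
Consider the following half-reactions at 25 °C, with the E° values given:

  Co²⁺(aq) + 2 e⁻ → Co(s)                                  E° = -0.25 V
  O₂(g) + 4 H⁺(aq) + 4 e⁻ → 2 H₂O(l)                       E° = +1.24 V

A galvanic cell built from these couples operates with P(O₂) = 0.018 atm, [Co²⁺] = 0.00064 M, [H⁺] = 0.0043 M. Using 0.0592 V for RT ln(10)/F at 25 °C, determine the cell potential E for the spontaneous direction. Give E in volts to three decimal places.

O₂/H₂O is the cathode (higher E°), Co²⁺/Co the anode: E°cell = +1.24 − (-0.25) = +1.49 V, n = 4.
Overall: O₂(g) + 4 H⁺(aq) + 2 Co(s) → 2 H₂O(l) + 2 Co²⁺(aq)
Q = [Co²⁺]^2 / (P(O₂)·[H⁺]^4); log Q = 4.823.
E = E° − (0.0592/n) log Q = +1.49 − (0.0592/4)(4.823) = +1.419 V.

+1.419 V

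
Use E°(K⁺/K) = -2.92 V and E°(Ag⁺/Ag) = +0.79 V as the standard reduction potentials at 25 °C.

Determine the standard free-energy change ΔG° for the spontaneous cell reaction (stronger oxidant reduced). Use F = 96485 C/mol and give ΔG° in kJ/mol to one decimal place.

-358.0 kJ/mol

Ag⁺/Ag (E° = +0.79 V) is the cathode; K⁺/K (E° = -2.92 V) is the anode, so E°cell = +3.71 V.
Balancing electrons gives n = 1 (lcm of 1 and 1).
ΔG° = −nFE° = −(1)(96485)(+3.71) = -357,959 J = -358.0 kJ/mol.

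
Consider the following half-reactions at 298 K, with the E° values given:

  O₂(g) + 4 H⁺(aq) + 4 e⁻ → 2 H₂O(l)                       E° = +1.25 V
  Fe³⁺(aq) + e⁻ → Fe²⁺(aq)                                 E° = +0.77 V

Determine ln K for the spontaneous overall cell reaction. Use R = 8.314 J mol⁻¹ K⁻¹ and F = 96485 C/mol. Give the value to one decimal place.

Cathode: O₂/H₂O; anode: Fe³⁺/Fe²⁺. E°cell = (+1.25) − (+0.77) = +0.48 V, with n = 4.
ΔG° = −nFE° = −RT ln K, so ln K = nFE°/(RT) = (4)(96485)(+0.48) / ((8.314)(298)) = 74.771.

74.8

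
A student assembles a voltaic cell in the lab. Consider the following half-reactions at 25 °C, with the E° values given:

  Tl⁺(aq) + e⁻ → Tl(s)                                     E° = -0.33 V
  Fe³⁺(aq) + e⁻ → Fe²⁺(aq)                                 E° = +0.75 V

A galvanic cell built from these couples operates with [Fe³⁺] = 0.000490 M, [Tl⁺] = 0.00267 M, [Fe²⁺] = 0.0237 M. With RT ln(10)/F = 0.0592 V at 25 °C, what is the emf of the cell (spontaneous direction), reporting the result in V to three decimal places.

+1.133 V

Fe³⁺/Fe²⁺ is the cathode (higher E°), Tl⁺/Tl the anode: E°cell = +0.75 − (-0.33) = +1.08 V, n = 1.
Overall: Fe³⁺(aq) + Tl(s) → Fe²⁺(aq) + Tl⁺(aq)
Q = [Fe²⁺]·[Tl⁺] / ([Fe³⁺]); log Q = -0.889.
E = E° − (0.0592/n) log Q = +1.08 − (0.0592/1)(-0.889) = +1.133 V.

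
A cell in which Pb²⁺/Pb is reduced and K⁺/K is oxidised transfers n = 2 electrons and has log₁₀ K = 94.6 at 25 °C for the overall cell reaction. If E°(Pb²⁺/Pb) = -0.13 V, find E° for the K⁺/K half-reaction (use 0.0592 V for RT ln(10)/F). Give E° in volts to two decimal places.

E°cell = (0.0592/n)·log K = (0.0592/2)(94.6) = +2.800 V.
Since Pb²⁺/Pb is the cathode and K⁺/K the anode, E°cell = E°(Pb²⁺/Pb) − E°(K⁺/K).
So E°(K⁺/K) = E°(Pb²⁺/Pb) − E°cell = (-0.13) − (+2.800) = -2.93 V.

-2.93 V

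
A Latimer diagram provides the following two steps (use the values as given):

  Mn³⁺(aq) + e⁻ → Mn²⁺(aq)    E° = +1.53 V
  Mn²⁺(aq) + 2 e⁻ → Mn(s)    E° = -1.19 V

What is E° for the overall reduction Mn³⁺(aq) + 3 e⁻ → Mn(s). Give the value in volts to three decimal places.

-0.283 V

Standard free energies of sequential steps add: ΔG°₃ = ΔG°₁ + ΔG°₂, so n₃E°₃ = n₁E°₁ + n₂E°₂.
E°₃ = (1×+1.53 + 2×-1.19) / 3 = (-0.850) / 3 = -0.283 V.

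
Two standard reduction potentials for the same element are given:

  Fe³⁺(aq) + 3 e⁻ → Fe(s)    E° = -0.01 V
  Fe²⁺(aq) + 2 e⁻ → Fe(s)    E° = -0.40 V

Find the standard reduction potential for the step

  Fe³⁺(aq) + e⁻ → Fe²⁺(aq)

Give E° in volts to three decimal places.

Sequential free energies add, so n₃E°₃ = n₁E°₁ + n₂E°₂.
With n₃ = 3, and the known step contributing 2×(-0.40) V, the unknown satisfies 1·E° = 3×(-0.01) − 2×(-0.40) = +0.770.
E° = +0.770 / 1 = +0.770 V.

+0.770 V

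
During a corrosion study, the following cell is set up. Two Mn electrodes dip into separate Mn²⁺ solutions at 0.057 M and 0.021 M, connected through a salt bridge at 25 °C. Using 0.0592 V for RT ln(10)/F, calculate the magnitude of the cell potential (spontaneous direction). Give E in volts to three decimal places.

For a concentration cell E°cell = 0. The 0.057 M side is the cathode (reduction is favoured where [Mn²⁺] is higher).
With n = 2, E = −(0.0592/2) log([Mn²⁺]ₐₙ/[Mn²⁺]꜀ₐₜ) = −(0.0592/2) log(0.021/0.057) = −(0.0592/2)(-0.434) = +0.013 V.

+0.013 V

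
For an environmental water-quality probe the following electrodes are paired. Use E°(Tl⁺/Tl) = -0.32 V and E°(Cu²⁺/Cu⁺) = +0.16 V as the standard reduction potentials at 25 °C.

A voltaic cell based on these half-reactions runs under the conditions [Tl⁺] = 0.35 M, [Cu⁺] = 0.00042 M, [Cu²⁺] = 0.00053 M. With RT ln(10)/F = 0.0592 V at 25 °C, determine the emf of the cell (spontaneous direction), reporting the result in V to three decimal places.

+0.513 V

Cu²⁺/Cu⁺ is the cathode (higher E°), Tl⁺/Tl the anode: E°cell = +0.16 − (-0.32) = +0.48 V, n = 1.
Overall: Cu²⁺(aq) + Tl(s) → Cu⁺(aq) + Tl⁺(aq)
Q = [Cu⁺]·[Tl⁺] / ([Cu²⁺]); log Q = -0.557.
E = E° − (0.0592/n) log Q = +0.48 − (0.0592/1)(-0.557) = +0.513 V.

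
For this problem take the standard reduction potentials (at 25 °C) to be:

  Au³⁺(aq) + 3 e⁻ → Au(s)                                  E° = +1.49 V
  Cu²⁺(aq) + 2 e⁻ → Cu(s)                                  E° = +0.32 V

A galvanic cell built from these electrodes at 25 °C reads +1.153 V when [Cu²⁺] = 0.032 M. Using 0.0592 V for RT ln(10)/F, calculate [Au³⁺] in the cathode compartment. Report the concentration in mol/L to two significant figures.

0.00079 M

Au³⁺/Au is the cathode, Cu²⁺/Cu the anode: E°cell = +1.17 V, n = 6.
Overall reaction: 2 Au³⁺(aq) + 3 Cu(s) → 2 Au(s) + 3 Cu²⁺(aq); Q = [Cu²⁺]^3/[Au³⁺]^2.
From E = E° − (0.0592/n) log Q: log Q = (E° − E)·n/0.0592 = (+1.17 − (+1.153))·6/0.0592 = 1.7230.
So 2·log[Au³⁺] = 3·log(0.032) − log Q = -4.4846 − (1.7230) = -6.2076; log[Au³⁺] = -6.2076 / 2 = -3.1038; [Au³⁺] = 10^(-3.1038) ≈ 0.00079 M.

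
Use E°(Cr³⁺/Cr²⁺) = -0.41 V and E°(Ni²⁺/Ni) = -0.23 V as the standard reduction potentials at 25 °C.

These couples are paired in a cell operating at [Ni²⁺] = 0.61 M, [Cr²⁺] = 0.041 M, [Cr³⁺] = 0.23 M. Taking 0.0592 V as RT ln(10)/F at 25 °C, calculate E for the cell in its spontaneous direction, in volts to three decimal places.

+0.129 V

Ni²⁺/Ni is the cathode (higher E°), Cr³⁺/Cr²⁺ the anode: E°cell = -0.23 − (-0.41) = +0.18 V, n = 2.
Overall: Ni²⁺(aq) + 2 Cr²⁺(aq) → Ni(s) + 2 Cr³⁺(aq)
Q = [Cr³⁺]^2 / ([Ni²⁺]·[Cr²⁺]^2); log Q = 1.713.
E = E° − (0.0592/n) log Q = +0.18 − (0.0592/2)(1.713) = +0.129 V.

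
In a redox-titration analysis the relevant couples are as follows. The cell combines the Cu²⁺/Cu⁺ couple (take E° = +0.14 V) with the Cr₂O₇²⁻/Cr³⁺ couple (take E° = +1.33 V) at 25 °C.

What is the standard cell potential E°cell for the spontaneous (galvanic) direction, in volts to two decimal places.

+1.19 V

The Cr₂O₇²⁻/Cr³⁺ couple has the higher reduction potential, so it is the cathode; Cu²⁺/Cu⁺ is oxidised at the anode.
E°cell = E°(cathode) − E°(anode) = (+1.33) − (+0.14) = +1.19 V.
Since E°cell > 0, the reaction is spontaneous under standard conditions.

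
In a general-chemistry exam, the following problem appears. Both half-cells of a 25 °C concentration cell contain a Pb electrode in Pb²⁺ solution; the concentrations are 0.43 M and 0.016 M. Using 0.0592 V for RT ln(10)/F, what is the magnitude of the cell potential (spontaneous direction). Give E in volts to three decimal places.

For a concentration cell E°cell = 0. The 0.43 M side is the cathode (reduction is favoured where [Pb²⁺] is higher).
With n = 2, E = −(0.0592/2) log([Pb²⁺]ₐₙ/[Pb²⁺]꜀ₐₜ) = −(0.0592/2) log(0.016/0.43) = −(0.0592/2)(-1.429) = +0.042 V.

+0.042 V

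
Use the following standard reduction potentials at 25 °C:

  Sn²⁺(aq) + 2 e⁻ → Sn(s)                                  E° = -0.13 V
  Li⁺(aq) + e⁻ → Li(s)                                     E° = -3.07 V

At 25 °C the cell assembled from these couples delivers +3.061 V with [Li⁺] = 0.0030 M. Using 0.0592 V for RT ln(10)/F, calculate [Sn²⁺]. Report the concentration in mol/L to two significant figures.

Sn²⁺/Sn is the cathode, Li⁺/Li the anode: E°cell = +2.94 V, n = 2.
Overall reaction: Sn²⁺(aq) + 2 Li(s) → Sn(s) + 2 Li⁺(aq); Q = [Li⁺]^2/[Sn²⁺]^1.
From E = E° − (0.0592/n) log Q: log Q = (E° − E)·n/0.0592 = (+2.94 − (+3.061))·2/0.0592 = -4.0878.
So 1·log[Sn²⁺] = 2·log(0.003) − log Q = -5.0458 − (-4.0878) = -0.9580; [Sn²⁺] = 10^(-0.9580) ≈ 0.11 M.

0.11 M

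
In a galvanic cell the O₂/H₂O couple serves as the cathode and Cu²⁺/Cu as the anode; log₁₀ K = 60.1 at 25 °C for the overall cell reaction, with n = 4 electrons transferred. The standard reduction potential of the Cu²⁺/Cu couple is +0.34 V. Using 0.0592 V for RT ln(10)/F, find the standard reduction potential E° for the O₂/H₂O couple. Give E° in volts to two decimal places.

E°cell = (0.0592/n)·log K = (0.0592/4)(60.1) = +0.889 V.
Since O₂/H₂O is the cathode and Cu²⁺/Cu the anode, E°cell = E°(O₂/H₂O) − E°(Cu²⁺/Cu).
So E°(O₂/H₂O) = E°cell + E°(Cu²⁺/Cu) = +0.889 + (+0.34) = +1.23 V.

+1.23 V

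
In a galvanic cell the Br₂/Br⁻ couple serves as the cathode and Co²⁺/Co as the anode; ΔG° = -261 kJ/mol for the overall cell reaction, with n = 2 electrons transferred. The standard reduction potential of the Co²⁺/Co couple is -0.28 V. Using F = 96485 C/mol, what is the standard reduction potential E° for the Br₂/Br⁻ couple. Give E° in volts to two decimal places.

+1.07 V

E°cell = −ΔG°/(nF) = −(-261×10³)/((2)(96485)) = +1.353 V.
Since Br₂/Br⁻ is the cathode and Co²⁺/Co the anode, E°cell = E°(Br₂/Br⁻) − E°(Co²⁺/Co).
So E°(Br₂/Br⁻) = E°cell + E°(Co²⁺/Co) = +1.353 + (-0.28) = +1.07 V.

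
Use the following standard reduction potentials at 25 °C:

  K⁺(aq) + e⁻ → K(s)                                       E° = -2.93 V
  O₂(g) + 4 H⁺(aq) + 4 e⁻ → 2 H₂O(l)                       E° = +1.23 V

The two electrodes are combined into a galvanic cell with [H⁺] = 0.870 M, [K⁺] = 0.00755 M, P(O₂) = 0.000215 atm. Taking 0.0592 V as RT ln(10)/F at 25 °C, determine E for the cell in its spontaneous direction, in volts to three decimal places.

+4.228 V

O₂/H₂O is the cathode (higher E°), K⁺/K the anode: E°cell = +1.23 − (-2.93) = +4.16 V, n = 4.
Overall: O₂(g) + 4 H⁺(aq) + 4 K(s) → 2 H₂O(l) + 4 K⁺(aq)
Q = [K⁺]^4 / (P(O₂)·[H⁺]^4); log Q = -4.579.
E = E° − (0.0592/n) log Q = +4.16 − (0.0592/4)(-4.579) = +4.228 V.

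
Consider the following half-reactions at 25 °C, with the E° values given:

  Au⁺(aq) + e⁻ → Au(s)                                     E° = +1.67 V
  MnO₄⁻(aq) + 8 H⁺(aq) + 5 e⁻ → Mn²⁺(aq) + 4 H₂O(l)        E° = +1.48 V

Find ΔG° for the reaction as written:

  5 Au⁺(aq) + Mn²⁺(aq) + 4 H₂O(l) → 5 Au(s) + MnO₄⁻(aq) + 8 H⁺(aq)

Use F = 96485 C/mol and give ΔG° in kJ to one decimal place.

-91.7 kJ

As written, Au⁺/Au is reduced (cathode) and MnO₄⁻/Mn²⁺ is oxidised (anode), so E°cell = (+1.67) − (+1.48) = +0.19 V.
Balancing electrons gives n = 5.
ΔG° = −nFE° = −(5)(96485)(+0.19) = -91,661 J = -91.7 kJ.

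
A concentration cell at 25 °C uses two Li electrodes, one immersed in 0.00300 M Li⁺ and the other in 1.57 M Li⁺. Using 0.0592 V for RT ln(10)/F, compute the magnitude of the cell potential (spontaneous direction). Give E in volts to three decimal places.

For a concentration cell E°cell = 0. The 1.57 M side is the cathode (reduction is favoured where [Li⁺] is higher).
With n = 1, E = −(0.0592/1) log([Li⁺]ₐₙ/[Li⁺]꜀ₐₜ) = −(0.0592/1) log(0.003/1.57) = −(0.0592/1)(-2.719) = +0.161 V.

+0.161 V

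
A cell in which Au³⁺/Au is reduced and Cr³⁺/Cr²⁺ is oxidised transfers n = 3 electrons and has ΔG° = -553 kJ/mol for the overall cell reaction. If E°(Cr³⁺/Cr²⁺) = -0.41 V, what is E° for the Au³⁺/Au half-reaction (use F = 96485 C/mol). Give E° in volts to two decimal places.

E°cell = −ΔG°/(nF) = −(-553×10³)/((3)(96485)) = +1.910 V.
Since Au³⁺/Au is the cathode and Cr³⁺/Cr²⁺ the anode, E°cell = E°(Au³⁺/Au) − E°(Cr³⁺/Cr²⁺).
So E°(Au³⁺/Au) = E°cell + E°(Cr³⁺/Cr²⁺) = +1.910 + (-0.41) = +1.50 V.

+1.50 V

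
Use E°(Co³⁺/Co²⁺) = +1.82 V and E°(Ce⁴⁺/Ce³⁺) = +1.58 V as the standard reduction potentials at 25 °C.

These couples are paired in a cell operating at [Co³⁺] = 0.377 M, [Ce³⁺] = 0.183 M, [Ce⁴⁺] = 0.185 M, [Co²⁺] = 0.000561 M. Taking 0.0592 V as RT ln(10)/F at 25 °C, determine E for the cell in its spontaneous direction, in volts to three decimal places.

Co³⁺/Co²⁺ is the cathode (higher E°), Ce⁴⁺/Ce³⁺ the anode: E°cell = +1.82 − (+1.58) = +0.24 V, n = 1.
Overall: Co³⁺(aq) + Ce³⁺(aq) → Co²⁺(aq) + Ce⁴⁺(aq)
Q = [Co²⁺]·[Ce⁴⁺] / ([Co³⁺]·[Ce³⁺]); log Q = -2.823.
E = E° − (0.0592/n) log Q = +0.24 − (0.0592/1)(-2.823) = +0.407 V.

+0.407 V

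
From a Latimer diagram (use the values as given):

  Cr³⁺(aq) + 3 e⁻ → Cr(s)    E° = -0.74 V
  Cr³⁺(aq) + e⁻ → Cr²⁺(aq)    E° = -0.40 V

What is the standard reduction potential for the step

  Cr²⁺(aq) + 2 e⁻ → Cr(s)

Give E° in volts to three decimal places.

Sequential free energies add, so n₃E°₃ = n₁E°₁ + n₂E°₂.
With n₃ = 3, and the known step contributing 1×(-0.40) V, the unknown satisfies 2·E° = 3×(-0.74) − 1×(-0.40) = -1.820.
E° = -1.820 / 2 = -0.910 V.

-0.910 V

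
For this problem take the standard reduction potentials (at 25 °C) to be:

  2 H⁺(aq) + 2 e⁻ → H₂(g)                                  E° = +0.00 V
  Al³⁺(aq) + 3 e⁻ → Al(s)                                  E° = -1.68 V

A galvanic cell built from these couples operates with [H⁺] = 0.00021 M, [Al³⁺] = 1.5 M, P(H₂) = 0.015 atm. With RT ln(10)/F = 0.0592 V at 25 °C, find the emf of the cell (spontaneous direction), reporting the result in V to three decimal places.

H⁺/H₂ is the cathode (higher E°), Al³⁺/Al the anode: E°cell = +0.00 − (-1.68) = +1.68 V, n = 6.
Overall: 6 H⁺(aq) + 2 Al(s) → 3 H₂(g) + 2 Al³⁺(aq)
Q = P(H₂)^3·[Al³⁺]^2 / ([H⁺]^6); log Q = 16.947.
E = E° − (0.0592/n) log Q = +1.68 − (0.0592/6)(16.947) = +1.513 V.

+1.513 V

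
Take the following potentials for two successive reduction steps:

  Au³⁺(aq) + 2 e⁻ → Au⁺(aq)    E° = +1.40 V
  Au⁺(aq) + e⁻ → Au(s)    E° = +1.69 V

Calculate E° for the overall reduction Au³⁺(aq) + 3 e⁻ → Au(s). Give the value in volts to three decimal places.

+1.497 V

Standard free energies of sequential steps add: ΔG°₃ = ΔG°₁ + ΔG°₂, so n₃E°₃ = n₁E°₁ + n₂E°₂.
E°₃ = (2×+1.40 + 1×+1.69) / 3 = (+4.490) / 3 = +1.497 V.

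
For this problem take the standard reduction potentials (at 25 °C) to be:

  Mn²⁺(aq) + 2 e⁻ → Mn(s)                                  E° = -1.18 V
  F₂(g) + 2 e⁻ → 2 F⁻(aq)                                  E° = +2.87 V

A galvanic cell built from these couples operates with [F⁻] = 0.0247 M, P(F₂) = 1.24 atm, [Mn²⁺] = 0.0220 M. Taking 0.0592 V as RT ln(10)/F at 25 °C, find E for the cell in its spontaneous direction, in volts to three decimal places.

F₂/F⁻ is the cathode (higher E°), Mn²⁺/Mn the anode: E°cell = +2.87 − (-1.18) = +4.05 V, n = 2.
Overall: F₂(g) + Mn(s) → 2 F⁻(aq) + Mn²⁺(aq)
Q = [F⁻]^2·[Mn²⁺] / (P(F₂)); log Q = -4.966.
E = E° − (0.0592/n) log Q = +4.05 − (0.0592/2)(-4.966) = +4.197 V.

+4.197 V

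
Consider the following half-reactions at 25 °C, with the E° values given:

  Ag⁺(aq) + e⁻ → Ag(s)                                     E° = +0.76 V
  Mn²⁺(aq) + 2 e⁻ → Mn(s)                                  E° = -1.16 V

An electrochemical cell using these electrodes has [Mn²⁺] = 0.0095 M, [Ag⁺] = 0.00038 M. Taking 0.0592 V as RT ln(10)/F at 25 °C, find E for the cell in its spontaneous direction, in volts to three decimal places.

+1.777 V

Ag⁺/Ag is the cathode (higher E°), Mn²⁺/Mn the anode: E°cell = +0.76 − (-1.16) = +1.92 V, n = 2.
Overall: 2 Ag⁺(aq) + Mn(s) → 2 Ag(s) + Mn²⁺(aq)
Q = [Mn²⁺] / ([Ag⁺]^2); log Q = 4.818.
E = E° − (0.0592/n) log Q = +1.92 − (0.0592/2)(4.818) = +1.777 V.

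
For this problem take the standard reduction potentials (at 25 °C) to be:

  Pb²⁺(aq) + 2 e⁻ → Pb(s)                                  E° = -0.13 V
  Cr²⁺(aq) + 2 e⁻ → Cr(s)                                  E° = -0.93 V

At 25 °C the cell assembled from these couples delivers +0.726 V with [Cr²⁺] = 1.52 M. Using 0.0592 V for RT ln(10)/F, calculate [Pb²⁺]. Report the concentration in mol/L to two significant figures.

0.0048 M

Pb²⁺/Pb is the cathode, Cr²⁺/Cr the anode: E°cell = +0.80 V, n = 2.
Overall reaction: Pb²⁺(aq) + Cr(s) → Pb(s) + Cr²⁺(aq); Q = [Cr²⁺]^1/[Pb²⁺]^1.
From E = E° − (0.0592/n) log Q: log Q = (E° − E)·n/0.0592 = (+0.80 − (+0.726))·2/0.0592 = 2.5000.
So 1·log[Pb²⁺] = 1·log(1.52) − log Q = 0.1818 − (2.5000) = -2.3182; [Pb²⁺] = 10^(-2.3182) ≈ 0.0048 M.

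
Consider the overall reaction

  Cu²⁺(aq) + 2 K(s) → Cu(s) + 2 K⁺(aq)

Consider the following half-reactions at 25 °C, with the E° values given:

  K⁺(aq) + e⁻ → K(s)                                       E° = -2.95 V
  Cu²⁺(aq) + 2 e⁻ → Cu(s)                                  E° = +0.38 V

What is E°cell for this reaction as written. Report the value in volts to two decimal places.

The Cu²⁺/Cu couple has the higher reduction potential, so it is the cathode; K⁺/K is oxidised at the anode.
E°cell = E°(cathode) − E°(anode) = (+0.38) − (-2.95) = +3.33 V.
Since E°cell > 0, the reaction is spontaneous under standard conditions.

+3.33 V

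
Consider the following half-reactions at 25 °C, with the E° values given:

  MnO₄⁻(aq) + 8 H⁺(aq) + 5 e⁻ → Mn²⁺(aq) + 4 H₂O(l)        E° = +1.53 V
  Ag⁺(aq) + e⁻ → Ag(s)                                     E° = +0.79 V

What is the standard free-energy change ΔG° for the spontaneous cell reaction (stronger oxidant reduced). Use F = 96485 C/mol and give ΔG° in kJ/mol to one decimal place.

-357.0 kJ/mol

MnO₄⁻/Mn²⁺ (E° = +1.53 V) is the cathode; Ag⁺/Ag (E° = +0.79 V) is the anode, so E°cell = +0.74 V.
Balancing electrons gives n = 5 (lcm of 5 and 1).
ΔG° = −nFE° = −(5)(96485)(+0.74) = -356,994 J = -357.0 kJ/mol.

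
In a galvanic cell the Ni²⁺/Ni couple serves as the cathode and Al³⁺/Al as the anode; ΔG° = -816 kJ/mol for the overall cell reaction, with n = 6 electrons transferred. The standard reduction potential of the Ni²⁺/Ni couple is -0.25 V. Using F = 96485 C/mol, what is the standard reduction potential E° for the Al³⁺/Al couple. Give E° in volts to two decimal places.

E°cell = −ΔG°/(nF) = −(-816×10³)/((6)(96485)) = +1.410 V.
Since Ni²⁺/Ni is the cathode and Al³⁺/Al the anode, E°cell = E°(Ni²⁺/Ni) − E°(Al³⁺/Al).
So E°(Al³⁺/Al) = E°(Ni²⁺/Ni) − E°cell = (-0.25) − (+1.410) = -1.66 V.

-1.66 V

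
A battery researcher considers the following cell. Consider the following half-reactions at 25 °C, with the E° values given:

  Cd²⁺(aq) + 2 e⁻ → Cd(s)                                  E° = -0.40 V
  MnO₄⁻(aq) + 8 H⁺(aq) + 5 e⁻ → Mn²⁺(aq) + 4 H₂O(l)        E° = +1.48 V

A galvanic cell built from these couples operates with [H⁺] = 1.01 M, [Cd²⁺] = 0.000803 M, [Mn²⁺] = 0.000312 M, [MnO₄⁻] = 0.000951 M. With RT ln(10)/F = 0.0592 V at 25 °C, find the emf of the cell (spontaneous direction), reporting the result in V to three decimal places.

MnO₄⁻/Mn²⁺ is the cathode (higher E°), Cd²⁺/Cd the anode: E°cell = +1.48 − (-0.40) = +1.88 V, n = 10.
Overall: 2 MnO₄⁻(aq) + 16 H⁺(aq) + 5 Cd(s) → 2 Mn²⁺(aq) + 8 H₂O(l) + 5 Cd²⁺(aq)
Q = [Mn²⁺]^2·[Cd²⁺]^5 / ([MnO₄⁻]^2·[H⁺]^16); log Q = -16.514.
E = E° − (0.0592/n) log Q = +1.88 − (0.0592/10)(-16.514) = +1.978 V.

+1.978 V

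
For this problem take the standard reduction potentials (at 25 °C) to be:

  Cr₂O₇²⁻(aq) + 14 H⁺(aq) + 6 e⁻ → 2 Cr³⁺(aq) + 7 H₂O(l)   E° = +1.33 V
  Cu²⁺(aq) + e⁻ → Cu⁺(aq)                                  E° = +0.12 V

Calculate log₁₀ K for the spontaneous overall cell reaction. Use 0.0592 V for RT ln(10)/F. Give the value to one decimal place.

122.6

Cathode: Cr₂O₇²⁻/Cr³⁺; anode: Cu²⁺/Cu⁺. E°cell = +1.21 V, n = 6.
log K = nE°cell / 0.0592 = (6)(+1.21) / 0.0592 = 122.6.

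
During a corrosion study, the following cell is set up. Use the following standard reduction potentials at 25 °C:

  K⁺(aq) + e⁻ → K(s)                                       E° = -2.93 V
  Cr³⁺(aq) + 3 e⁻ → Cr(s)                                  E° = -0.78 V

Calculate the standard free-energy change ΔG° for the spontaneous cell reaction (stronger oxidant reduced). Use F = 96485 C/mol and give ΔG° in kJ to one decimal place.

Cr³⁺/Cr (E° = -0.78 V) is the cathode; K⁺/K (E° = -2.93 V) is the anode, so E°cell = +2.15 V.
Balancing electrons gives n = 3 (lcm of 3 and 1).
ΔG° = −nFE° = −(3)(96485)(+2.15) = -622,328 J = -622.3 kJ.

-622.3 kJ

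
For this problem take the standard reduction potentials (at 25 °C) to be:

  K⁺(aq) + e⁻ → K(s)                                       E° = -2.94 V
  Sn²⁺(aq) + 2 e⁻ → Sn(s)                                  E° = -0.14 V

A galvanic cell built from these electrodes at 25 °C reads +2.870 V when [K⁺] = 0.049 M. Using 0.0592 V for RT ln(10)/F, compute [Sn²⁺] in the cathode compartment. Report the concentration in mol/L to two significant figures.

Sn²⁺/Sn is the cathode, K⁺/K the anode: E°cell = +2.80 V, n = 2.
Overall reaction: Sn²⁺(aq) + 2 K(s) → Sn(s) + 2 K⁺(aq); Q = [K⁺]^2/[Sn²⁺]^1.
From E = E° − (0.0592/n) log Q: log Q = (E° − E)·n/0.0592 = (+2.80 − (+2.870))·2/0.0592 = -2.3649.
So 1·log[Sn²⁺] = 2·log(0.049) − log Q = -2.6196 − (-2.3649) = -0.2547; [Sn²⁺] = 10^(-0.2547) ≈ 0.56 M.

0.56 M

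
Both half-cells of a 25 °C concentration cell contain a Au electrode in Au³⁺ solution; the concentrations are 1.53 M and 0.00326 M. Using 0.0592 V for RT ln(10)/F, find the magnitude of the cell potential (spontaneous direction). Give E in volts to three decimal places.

For a concentration cell E°cell = 0. The 1.53 M side is the cathode (reduction is favoured where [Au³⁺] is higher).
With n = 3, E = −(0.0592/3) log([Au³⁺]ₐₙ/[Au³⁺]꜀ₐₜ) = −(0.0592/3) log(0.00326/1.53) = −(0.0592/3)(-2.671) = +0.053 V.

+0.053 V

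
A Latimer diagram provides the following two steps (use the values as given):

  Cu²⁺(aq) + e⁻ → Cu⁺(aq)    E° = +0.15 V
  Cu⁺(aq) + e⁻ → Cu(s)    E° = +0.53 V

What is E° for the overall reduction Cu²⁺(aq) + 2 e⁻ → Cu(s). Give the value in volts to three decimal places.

Since ΔG° = −nFE° is additive over sequential reductions, n₃E°₃ = n₁E°₁ + n₂E°₂.
E°₃ = (1×+0.15 + 1×+0.53) / 2 = (+0.680) / 2 = +0.340 V.

+0.340 V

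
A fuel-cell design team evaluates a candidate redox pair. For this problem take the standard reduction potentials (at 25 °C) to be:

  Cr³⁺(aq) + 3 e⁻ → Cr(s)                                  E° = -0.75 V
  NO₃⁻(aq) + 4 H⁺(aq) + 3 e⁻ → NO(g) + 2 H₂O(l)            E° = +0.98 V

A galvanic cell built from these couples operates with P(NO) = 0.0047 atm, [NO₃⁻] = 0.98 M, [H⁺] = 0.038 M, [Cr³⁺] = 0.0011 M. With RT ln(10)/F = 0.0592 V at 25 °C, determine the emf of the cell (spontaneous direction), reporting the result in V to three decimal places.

+1.722 V

NO₃⁻/NO is the cathode (higher E°), Cr³⁺/Cr the anode: E°cell = +0.98 − (-0.75) = +1.73 V, n = 3.
Overall: NO₃⁻(aq) + 4 H⁺(aq) + Cr(s) → NO(g) + 2 H₂O(l) + Cr³⁺(aq)
Q = P(NO)·[Cr³⁺] / ([NO₃⁻]·[H⁺]^4); log Q = 0.403.
E = E° − (0.0592/n) log Q = +1.73 − (0.0592/3)(0.403) = +1.722 V.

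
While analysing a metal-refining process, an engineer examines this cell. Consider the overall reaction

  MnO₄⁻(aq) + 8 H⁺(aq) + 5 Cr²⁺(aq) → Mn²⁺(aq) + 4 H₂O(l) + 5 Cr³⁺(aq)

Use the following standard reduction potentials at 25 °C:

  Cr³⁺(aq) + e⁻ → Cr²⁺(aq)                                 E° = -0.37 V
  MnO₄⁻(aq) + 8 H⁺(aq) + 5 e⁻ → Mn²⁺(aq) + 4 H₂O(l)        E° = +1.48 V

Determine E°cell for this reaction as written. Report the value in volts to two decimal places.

+1.85 V

The MnO₄⁻/Mn²⁺ couple has the higher reduction potential, so it is the cathode; Cr³⁺/Cr²⁺ is oxidised at the anode.
E°cell = E°(cathode) − E°(anode) = (+1.48) − (-0.37) = +1.85 V.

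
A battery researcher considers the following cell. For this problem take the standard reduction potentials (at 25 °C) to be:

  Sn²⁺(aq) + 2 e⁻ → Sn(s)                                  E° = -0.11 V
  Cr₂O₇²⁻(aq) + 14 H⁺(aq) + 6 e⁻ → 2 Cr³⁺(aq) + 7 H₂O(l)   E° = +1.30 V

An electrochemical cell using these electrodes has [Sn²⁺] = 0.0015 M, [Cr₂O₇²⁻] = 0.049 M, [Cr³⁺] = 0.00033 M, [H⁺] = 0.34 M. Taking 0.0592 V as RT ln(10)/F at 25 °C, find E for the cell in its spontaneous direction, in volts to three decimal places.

Cr₂O₇²⁻/Cr³⁺ is the cathode (higher E°), Sn²⁺/Sn the anode: E°cell = +1.30 − (-0.11) = +1.41 V, n = 6.
Overall: Cr₂O₇²⁻(aq) + 14 H⁺(aq) + 3 Sn(s) → 2 Cr³⁺(aq) + 7 H₂O(l) + 3 Sn²⁺(aq)
Q = [Cr³⁺]^2·[Sn²⁺]^3 / ([Cr₂O₇²⁻]·[H⁺]^14); log Q = -7.566.
E = E° − (0.0592/n) log Q = +1.41 − (0.0592/6)(-7.566) = +1.485 V.

+1.485 V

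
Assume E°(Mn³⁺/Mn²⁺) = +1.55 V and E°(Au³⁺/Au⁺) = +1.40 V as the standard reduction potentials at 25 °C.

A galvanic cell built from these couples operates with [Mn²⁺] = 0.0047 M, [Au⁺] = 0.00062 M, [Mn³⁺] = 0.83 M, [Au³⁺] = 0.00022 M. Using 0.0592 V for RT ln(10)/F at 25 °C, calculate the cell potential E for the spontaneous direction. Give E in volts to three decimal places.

Mn³⁺/Mn²⁺ is the cathode (higher E°), Au³⁺/Au⁺ the anode: E°cell = +1.55 − (+1.40) = +0.15 V, n = 2.
Overall: 2 Mn³⁺(aq) + Au⁺(aq) → 2 Mn²⁺(aq) + Au³⁺(aq)
Q = [Mn²⁺]^2·[Au³⁺] / ([Mn³⁺]^2·[Au⁺]); log Q = -4.944.
E = E° − (0.0592/n) log Q = +0.15 − (0.0592/2)(-4.944) = +0.296 V.

+0.296 V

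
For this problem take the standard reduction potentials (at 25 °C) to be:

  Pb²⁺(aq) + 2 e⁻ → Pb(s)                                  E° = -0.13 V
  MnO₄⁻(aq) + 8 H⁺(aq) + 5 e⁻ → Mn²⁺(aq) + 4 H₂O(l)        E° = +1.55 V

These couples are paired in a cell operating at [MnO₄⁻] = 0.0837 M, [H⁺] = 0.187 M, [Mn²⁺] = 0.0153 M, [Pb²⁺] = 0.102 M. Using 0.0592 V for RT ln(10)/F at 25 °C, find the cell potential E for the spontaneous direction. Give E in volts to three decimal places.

+1.649 V

MnO₄⁻/Mn²⁺ is the cathode (higher E°), Pb²⁺/Pb the anode: E°cell = +1.55 − (-0.13) = +1.68 V, n = 10.
Overall: 2 MnO₄⁻(aq) + 16 H⁺(aq) + 5 Pb(s) → 2 Mn²⁺(aq) + 8 H₂O(l) + 5 Pb²⁺(aq)
Q = [Mn²⁺]^2·[Pb²⁺]^5 / ([MnO₄⁻]^2·[H⁺]^16); log Q = 5.217.
E = E° − (0.0592/n) log Q = +1.68 − (0.0592/10)(5.217) = +1.649 V.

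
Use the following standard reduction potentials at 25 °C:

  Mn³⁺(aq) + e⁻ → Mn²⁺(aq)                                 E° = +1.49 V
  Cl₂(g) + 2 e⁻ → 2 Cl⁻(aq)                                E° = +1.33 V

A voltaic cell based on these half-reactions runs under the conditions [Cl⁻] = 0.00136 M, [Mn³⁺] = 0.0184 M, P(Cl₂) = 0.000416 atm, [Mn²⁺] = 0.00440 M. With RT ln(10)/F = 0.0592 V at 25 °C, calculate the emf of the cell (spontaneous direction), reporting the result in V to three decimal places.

Mn³⁺/Mn²⁺ is the cathode (higher E°), Cl₂/Cl⁻ the anode: E°cell = +1.49 − (+1.33) = +0.16 V, n = 2.
Overall: 2 Mn³⁺(aq) + 2 Cl⁻(aq) → 2 Mn²⁺(aq) + Cl₂(g)
Q = [Mn²⁺]^2·P(Cl₂) / ([Mn³⁺]^2·[Cl⁻]^2); log Q = 1.109.
E = E° − (0.0592/n) log Q = +0.16 − (0.0592/2)(1.109) = +0.127 V.

+0.127 V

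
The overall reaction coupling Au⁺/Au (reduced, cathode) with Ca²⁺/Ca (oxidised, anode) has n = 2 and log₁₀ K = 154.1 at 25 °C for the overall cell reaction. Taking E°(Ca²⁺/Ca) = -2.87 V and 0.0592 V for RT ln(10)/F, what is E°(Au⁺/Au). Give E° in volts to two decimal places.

E°cell = (0.0592/n)·log K = (0.0592/2)(154.1) = +4.561 V.
Since Au⁺/Au is the cathode and Ca²⁺/Ca the anode, E°cell = E°(Au⁺/Au) − E°(Ca²⁺/Ca).
So E°(Au⁺/Au) = E°cell + E°(Ca²⁺/Ca) = +4.561 + (-2.87) = +1.69 V.

+1.69 V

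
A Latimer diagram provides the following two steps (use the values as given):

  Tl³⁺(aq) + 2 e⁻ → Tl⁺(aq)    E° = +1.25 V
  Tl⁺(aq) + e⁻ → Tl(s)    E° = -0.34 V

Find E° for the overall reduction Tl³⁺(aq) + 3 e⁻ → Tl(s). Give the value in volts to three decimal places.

+0.720 V

Adding the free-energy changes (−nFE°) of the two steps gives −n₃FE°₃ = −n₁FE°₁ − n₂FE°₂.
E°₃ = (2×+1.25 + 1×-0.34) / 3 = (+2.160) / 3 = +0.720 V.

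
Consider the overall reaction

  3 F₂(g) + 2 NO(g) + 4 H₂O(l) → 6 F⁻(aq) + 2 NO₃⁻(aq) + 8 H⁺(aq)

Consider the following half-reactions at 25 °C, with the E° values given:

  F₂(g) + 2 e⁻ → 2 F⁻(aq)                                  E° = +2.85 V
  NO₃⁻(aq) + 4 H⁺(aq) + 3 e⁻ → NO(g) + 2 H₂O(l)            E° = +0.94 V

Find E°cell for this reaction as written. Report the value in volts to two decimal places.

The F₂/F⁻ couple has the higher reduction potential, so it is the cathode; NO₃⁻/NO is oxidised at the anode.
E°cell = E°(cathode) − E°(anode) = (+2.85) − (+0.94) = +1.91 V.
Since E°cell > 0, the reaction is spontaneous under standard conditions.

+1.91 V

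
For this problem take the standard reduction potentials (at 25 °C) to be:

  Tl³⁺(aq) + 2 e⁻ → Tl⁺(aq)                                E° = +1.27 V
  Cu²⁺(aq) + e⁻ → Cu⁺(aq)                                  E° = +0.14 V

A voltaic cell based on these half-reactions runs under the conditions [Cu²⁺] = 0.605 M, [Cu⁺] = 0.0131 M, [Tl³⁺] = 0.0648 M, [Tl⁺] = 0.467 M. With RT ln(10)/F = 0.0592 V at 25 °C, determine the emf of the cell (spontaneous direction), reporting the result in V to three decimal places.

+1.006 V

Tl³⁺/Tl⁺ is the cathode (higher E°), Cu²⁺/Cu⁺ the anode: E°cell = +1.27 − (+0.14) = +1.13 V, n = 2.
Overall: Tl³⁺(aq) + 2 Cu⁺(aq) → Tl⁺(aq) + 2 Cu²⁺(aq)
Q = [Tl⁺]·[Cu²⁺]^2 / ([Tl³⁺]·[Cu⁺]^2); log Q = 4.187.
E = E° − (0.0592/n) log Q = +1.13 − (0.0592/2)(4.187) = +1.006 V.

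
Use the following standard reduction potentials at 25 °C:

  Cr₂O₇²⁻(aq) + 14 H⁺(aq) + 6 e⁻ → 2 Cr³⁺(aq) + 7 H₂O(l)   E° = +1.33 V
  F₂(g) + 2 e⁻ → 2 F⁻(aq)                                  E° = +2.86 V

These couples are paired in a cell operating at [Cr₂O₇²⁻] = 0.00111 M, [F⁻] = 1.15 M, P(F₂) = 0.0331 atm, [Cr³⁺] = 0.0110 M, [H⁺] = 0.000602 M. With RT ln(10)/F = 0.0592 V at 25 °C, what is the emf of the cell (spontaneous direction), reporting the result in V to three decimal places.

+1.918 V

F₂/F⁻ is the cathode (higher E°), Cr₂O₇²⁻/Cr³⁺ the anode: E°cell = +2.86 − (+1.33) = +1.53 V, n = 6.
Overall: 3 F₂(g) + 2 Cr³⁺(aq) + 7 H₂O(l) → 6 F⁻(aq) + Cr₂O₇²⁻(aq) + 14 H⁺(aq)
Q = [F⁻]^6·[Cr₂O₇²⁻]·[H⁺]^14 / (P(F₂)^3·[Cr³⁺]^2); log Q = -39.318.
E = E° − (0.0592/n) log Q = +1.53 − (0.0592/6)(-39.318) = +1.918 V.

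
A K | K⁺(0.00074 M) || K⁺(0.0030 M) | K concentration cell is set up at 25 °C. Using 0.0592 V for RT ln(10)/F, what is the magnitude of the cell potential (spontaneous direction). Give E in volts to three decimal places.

+0.036 V

For a concentration cell E°cell = 0. The 0.0030 M side is the cathode (reduction is favoured where [K⁺] is higher).
With n = 1, E = −(0.0592/1) log([K⁺]ₐₙ/[K⁺]꜀ₐₜ) = −(0.0592/1) log(0.00074/0.003) = −(0.0592/1)(-0.608) = +0.036 V.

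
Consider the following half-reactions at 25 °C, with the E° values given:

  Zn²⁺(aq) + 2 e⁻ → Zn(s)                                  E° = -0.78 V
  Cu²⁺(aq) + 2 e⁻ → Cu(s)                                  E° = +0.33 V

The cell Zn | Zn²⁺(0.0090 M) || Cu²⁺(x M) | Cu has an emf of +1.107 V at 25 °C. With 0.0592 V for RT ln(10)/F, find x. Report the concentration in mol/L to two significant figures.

Cu²⁺/Cu is the cathode, Zn²⁺/Zn the anode: E°cell = +1.11 V, n = 2.
Overall reaction: Cu²⁺(aq) + Zn(s) → Cu(s) + Zn²⁺(aq); Q = [Zn²⁺]^1/[Cu²⁺]^1.
From E = E° − (0.0592/n) log Q: log Q = (E° − E)·n/0.0592 = (+1.11 − (+1.107))·2/0.0592 = 0.1014.
So 1·log[Cu²⁺] = 1·log(0.009) − log Q = -2.0458 − (0.1014) = -2.1472; [Cu²⁺] = 10^(-2.1472) ≈ 0.0071 M.

0.0071 M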